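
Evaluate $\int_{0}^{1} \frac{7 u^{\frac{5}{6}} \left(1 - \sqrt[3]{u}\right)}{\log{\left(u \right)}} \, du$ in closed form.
$\log{\left(\frac{19487171}{62748517} \right)}$

Introduce a parameter $a$ in the exponent: let $I(a) = \int_{0}^{1} \frac{7 \left(- u^{\frac{7}{6}} + u^{a}\right)}{\log{\left(u \right)}} \, du$.

Since $\dfrac{\partial}{\partial a}\,u^{a} = u^{a} \ln u$, the $\ln u$ in the denominator cancels and
$$\frac{dI}{da} = \int_{0}^{1} 7 u^{a} \, du = 7 \left[\frac{u^{a+1}}{a+1}\right]_0^1 = \frac{7}{a + 1}.$$

Integrating with respect to $a$ gives $I(a) = \log{\left(\frac{279936 \left(a + 1\right)^{7}}{62748517} \right)} + C$.

At $a = \frac{7}{6}$ the integrand is identically $0$, so $I(\frac{7}{6}) = 0$. The closed form gives $0$, hence $C = 0$.

Setting $a = \frac{5}{6}$:
$$I = \log{\left(\frac{19487171}{62748517} \right)}.$$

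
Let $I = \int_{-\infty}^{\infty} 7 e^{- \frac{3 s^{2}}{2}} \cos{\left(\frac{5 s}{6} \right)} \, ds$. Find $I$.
$\frac{7 \sqrt{6} \sqrt{\pi}}{3 e^{\frac{25}{216}}}$

Treat the cosine frequency as a parameter and define $I(b) = \int_{-\infty}^{\infty} 7 e^{- \frac{3 s^{2}}{2}} \cos{\left(b s \right)} \, ds$.

Differentiating under the integral sign,
$$I'(b) = \int_{-\infty}^{\infty} - 7 s e^{- \frac{3 s^{2}}{2}} \sin{\left(b s \right)} \, ds.$$

Integrate $\int_{-\infty}^{\infty} s \sin(b s)\, e^{- \frac{3 s^{2}}{2}}\, ds$ by parts with $u = \sin(b s)$ and $dv = s\, e^{- \frac{3 s^{2}}{2}}\, ds$, giving $v = - \frac{e^{- \frac{3 s^{2}}{2}}}{3}$. The boundary term vanishes and
$$\int_{-\infty}^{\infty} s \sin(b s)\, e^{- \frac{3 s^{2}}{2}}\, ds = \frac{b}{3} \int_{-\infty}^{\infty} \cos(b s)\, e^{- \frac{3 s^{2}}{2}}\, ds,$$
so $I'(b) = - \frac{b}{3}\, I(b)$.

This is a separable first-order ODE; solving with the initial condition $I(0) = \int_{-\infty}^{\infty} 7 e^{- \frac{3 s^{2}}{2}}\,ds = \frac{7 \sqrt{6} \sqrt{\pi}}{3}$ gives
$$I(b) = \frac{7 \sqrt{6} \sqrt{\pi} e^{- \frac{b^{2}}{6}}}{3}.$$

Setting $b = \frac{5}{6}$:
$$I = \frac{7 \sqrt{6} \sqrt{\pi}}{3 e^{\frac{25}{216}}}.$$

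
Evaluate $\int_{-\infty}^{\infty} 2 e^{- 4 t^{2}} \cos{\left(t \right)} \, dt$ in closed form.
$\frac{\sqrt{\pi}}{e^{\frac{1}{16}}}$

Treat the cosine frequency as a parameter and define $I(b) = \int_{-\infty}^{\infty} 2 e^{- 4 t^{2}} \cos{\left(b t \right)} \, dt$.

Differentiating under the integral sign,
$$I'(b) = \int_{-\infty}^{\infty} - 2 t e^{- 4 t^{2}} \sin{\left(b t \right)} \, dt.$$

Integrate $\int_{-\infty}^{\infty} t \sin(b t)\, e^{- 4 t^{2}}\, dt$ by parts with $u = \sin(b t)$ and $dv = t\, e^{- 4 t^{2}}\, dt$, giving $v = - \frac{e^{- 4 t^{2}}}{8}$. The boundary term vanishes and
$$\int_{-\infty}^{\infty} t \sin(b t)\, e^{- 4 t^{2}}\, dt = \frac{b}{8} \int_{-\infty}^{\infty} \cos(b t)\, e^{- 4 t^{2}}\, dt,$$
so $I'(b) = - \frac{b}{8}\, I(b)$.

This is a separable first-order ODE; solving with the initial condition $I(0) = \int_{-\infty}^{\infty} 2 e^{- 4 t^{2}}\,dt = \sqrt{\pi}$ gives
$$I(b) = \sqrt{\pi} e^{- \frac{b^{2}}{16}}.$$

Setting $b = 1$:
$$I = \frac{\sqrt{\pi}}{e^{\frac{1}{16}}}.$$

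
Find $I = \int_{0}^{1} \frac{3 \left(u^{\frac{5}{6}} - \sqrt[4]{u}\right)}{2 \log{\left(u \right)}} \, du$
$\log{\left(\frac{22 \sqrt{330}}{225} \right)}$

Introduce a parameter $a$ in the exponent: let $I(a) = \int_{0}^{1} \frac{3 \left(- \sqrt[4]{u} + u^{a}\right)}{2 \log{\left(u \right)}} \, du$.

Since $\dfrac{\partial}{\partial a}\,u^{a} = u^{a} \ln u$, the $\ln u$ in the denominator cancels and
$$\frac{dI}{da} = \int_{0}^{1} \frac{3}{2} u^{a} \, du = \frac{3}{2} \left[\frac{u^{a+1}}{a+1}\right]_0^1 = \frac{3}{2 \left(a + 1\right)}.$$

Integrating with respect to $a$ gives $I(a) = \log{\left(\frac{8 \sqrt{5} \left(a + 1\right)^{\frac{3}{2}}}{25} \right)} + C$.

At $a = \frac{1}{4}$ the integrand is identically $0$, so $I(\frac{1}{4}) = 0$. The closed form gives $0$, hence $C = 0$.

Setting $a = \frac{5}{6}$:
$$I = \log{\left(\frac{22 \sqrt{330}}{225} \right)}.$$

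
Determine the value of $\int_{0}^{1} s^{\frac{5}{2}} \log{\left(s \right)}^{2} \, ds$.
$\frac{16}{343}$

Start from the elementary integral
$$J(a) = \int_{0}^{1} s^{a} \, ds = \frac{1}{a + 1}.$$

Differentiating under the integral sign brings down a factor of $\ln s$:
$$\frac{dJ}{da} = \int_{0}^{1} s^{a} \log{\left(s \right)} \, ds = - \frac{1}{\left(a + 1\right)^{2}}.$$

Repeating twice in total — each differentiation brings down another $\ln s$ — gives
$$\frac{d^{2}J}{da^{2}} = \int_{0}^{1} s^{a} \log{\left(s \right)}^{2} \, ds = \frac{2}{\left(a + 1\right)^{3}},$$
and the integrand here is exactly the target integrand, so $I = \frac{2}{\left(a + 1\right)^{3}}$.

Setting $a = \frac{5}{2}$:
$$I = \frac{16}{343}.$$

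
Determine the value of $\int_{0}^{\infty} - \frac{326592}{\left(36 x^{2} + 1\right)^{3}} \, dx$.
$- 10206 \pi$

Start from the standard arctangent integral
$$J(a) = \int_{0}^{\infty} - \frac{7}{a^{2} + x^{2}} \, dx = - \frac{7 \pi}{2 a}.$$

Differentiating under the integral sign with respect to $a$,
$$\frac{dJ}{da} = \int_{0}^{\infty} \frac{14 a}{\left(a^{2} + x^{2}\right)^{2}} \, dx = \frac{7 \pi}{2 a^{2}},$$
so $\int_{0}^{\infty} - \frac{7}{\left(a^{2} + x^{2}\right)^{2}} \, dx = - \frac{7 \pi}{4 a^{3}}$.

Repeating — each differentiation of $1/(x^2+a^2)^j$ produces $-2ja/(x^2+a^2)^{j+1}$ — and dividing through by $-2ja$ at each step yields, after $2$ differentiations in total,
$$\int_{0}^{\infty} - \frac{7}{\left(a^{2} + x^{2}\right)^{3}} \, dx = - \frac{21 \pi}{16 a^{5}}.$$

Setting $a = \frac{1}{6}$:
$$I = - 10206 \pi.$$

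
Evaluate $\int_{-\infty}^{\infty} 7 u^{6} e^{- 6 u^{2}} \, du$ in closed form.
$\frac{35 \sqrt{6} \sqrt{\pi}}{3456}$

Start from the elementary integral
$$J(a) = \int_{-\infty}^{\infty} 7 e^{- a u^{2}} \, du = \frac{7 \sqrt{\pi}}{\sqrt{a}}.$$

Differentiating under the integral sign brings down a factor of $(-u^2)$:
$$\frac{dJ}{da} = \int_{-\infty}^{\infty} - 7 u^{2} e^{- a u^{2}} \, du = - \frac{7 \sqrt{\pi}}{2 a^{\frac{3}{2}}}.$$

Repeating $3$ times in total — each differentiation brings down another $(-u^2)$ — gives
$$\frac{d^{3}J}{da^{3}} = \int_{-\infty}^{\infty} - 7 u^{6} e^{- a u^{2}} \, du = - \frac{105 \sqrt{\pi}}{8 a^{\frac{7}{2}}},$$
and the integrand here is $(-1)^{3}$ times the target integrand, so $I = (-1)^{3}\,\frac{d^{3}J}{da^{3}} = \frac{105 \sqrt{\pi}}{8 a^{\frac{7}{2}}}$.

Setting $a = 6$:
$$I = \frac{35 \sqrt{6} \sqrt{\pi}}{3456}.$$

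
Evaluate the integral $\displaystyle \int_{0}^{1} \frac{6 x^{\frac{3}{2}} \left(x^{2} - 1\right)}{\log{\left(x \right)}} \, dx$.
$- \log{\left(\frac{15625}{531441} \right)}$

Introduce a parameter $a$ in the exponent: let $I(a) = \int_{0}^{1} \frac{6 \left(x^{\frac{7}{2}} - x^{a}\right)}{\log{\left(x \right)}} \, dx$.

Since $\dfrac{\partial}{\partial a}\,x^{a} = x^{a} \ln x$, the $\ln x$ in the denominator cancels and
$$\frac{dI}{da} = \int_{0}^{1} -6 x^{a} \, dx = -6 \left[\frac{x^{a+1}}{a+1}\right]_0^1 = - \frac{6}{a + 1}.$$

Integrating with respect to $a$ gives $I(a) = - \log{\left(\frac{64 \left(a + 1\right)^{6}}{531441} \right)} + C$.

At $a = \frac{7}{2}$ the integrand is identically $0$, so $I(\frac{7}{2}) = 0$. The closed form gives $0$, hence $C = 0$.

Setting $a = \frac{3}{2}$:
$$I = - \log{\left(\frac{15625}{531441} \right)}.$$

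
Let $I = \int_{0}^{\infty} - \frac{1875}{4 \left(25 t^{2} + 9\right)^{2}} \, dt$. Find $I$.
$- \frac{125 \pi}{144}$

Start from the standard arctangent integral
$$J(a) = \int_{0}^{\infty} - \frac{3}{4 \left(a^{2} + t^{2}\right)} \, dt = - \frac{3 \pi}{8 a}.$$

Differentiating under the integral sign with respect to $a$,
$$\frac{dJ}{da} = \int_{0}^{\infty} \frac{3 a}{2 \left(a^{2} + t^{2}\right)^{2}} \, dt = \frac{3 \pi}{8 a^{2}},$$
so $\int_{0}^{\infty} - \frac{3}{4 \left(a^{2} + t^{2}\right)^{2}} \, dt = - \frac{3 \pi}{16 a^{3}}$.

Setting $a = \frac{3}{5}$:
$$I = - \frac{125 \pi}{144}.$$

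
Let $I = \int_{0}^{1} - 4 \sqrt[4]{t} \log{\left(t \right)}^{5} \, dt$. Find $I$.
$\frac{393216}{3125}$

Start from the elementary integral
$$J(a) = \int_{0}^{1} - 4 t^{a} \, dt = - \frac{4}{a + 1}.$$

Differentiating under the integral sign brings down a factor of $\ln t$:
$$\frac{dJ}{da} = \int_{0}^{1} - 4 t^{a} \log{\left(t \right)} \, dt = \frac{4}{\left(a + 1\right)^{2}}.$$

Repeating $5$ times in total — each differentiation brings down another $\ln t$ — gives
$$\frac{d^{5}J}{da^{5}} = \int_{0}^{1} - 4 t^{a} \log{\left(t \right)}^{5} \, dt = \frac{480}{\left(a + 1\right)^{6}},$$
and the integrand here is exactly the target integrand, so $I = \frac{480}{\left(a + 1\right)^{6}}$.

Setting $a = \frac{1}{4}$:
$$I = \frac{393216}{3125}.$$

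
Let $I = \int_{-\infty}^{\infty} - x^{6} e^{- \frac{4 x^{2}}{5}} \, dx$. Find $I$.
$- \frac{1875 \sqrt{5} \sqrt{\pi}}{1024}$

Begin with the known integral
$$J(a) = \int_{-\infty}^{\infty} - e^{- a x^{2}} \, dx = - \frac{\sqrt{\pi}}{\sqrt{a}}.$$

Differentiating under the integral sign brings down a factor of $(-x^2)$:
$$\frac{dJ}{da} = \int_{-\infty}^{\infty} x^{2} e^{- a x^{2}} \, dx = \frac{\sqrt{\pi}}{2 a^{\frac{3}{2}}}.$$

Repeating $3$ times in total — each differentiation brings down another $(-x^2)$ — gives
$$\frac{d^{3}J}{da^{3}} = \int_{-\infty}^{\infty} x^{6} e^{- a x^{2}} \, dx = \frac{15 \sqrt{\pi}}{8 a^{\frac{7}{2}}},$$
and the integrand here is $(-1)^{3}$ times the target integrand, so $I = (-1)^{3}\,\frac{d^{3}J}{da^{3}} = - \frac{15 \sqrt{\pi}}{8 a^{\frac{7}{2}}}$.

Setting $a = \frac{4}{5}$:
$$I = - \frac{1875 \sqrt{5} \sqrt{\pi}}{1024}.$$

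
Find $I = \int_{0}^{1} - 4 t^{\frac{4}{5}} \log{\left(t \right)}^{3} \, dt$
$\frac{5000}{2187}$

Consider the simpler parametrised integral
$$J(a) = \int_{0}^{1} - 4 t^{a} \, dt = - \frac{4}{a + 1}.$$

Differentiating under the integral sign brings down a factor of $\ln t$:
$$\frac{dJ}{da} = \int_{0}^{1} - 4 t^{a} \log{\left(t \right)} \, dt = \frac{4}{\left(a + 1\right)^{2}}.$$

Repeating $3$ times in total — each differentiation brings down another $\ln t$ — gives
$$\frac{d^{3}J}{da^{3}} = \int_{0}^{1} - 4 t^{a} \log{\left(t \right)}^{3} \, dt = \frac{24}{\left(a + 1\right)^{4}},$$
and the integrand here is exactly the target integrand, so $I = \frac{24}{\left(a + 1\right)^{4}}$.

Setting $a = \frac{4}{5}$:
$$I = \frac{5000}{2187}.$$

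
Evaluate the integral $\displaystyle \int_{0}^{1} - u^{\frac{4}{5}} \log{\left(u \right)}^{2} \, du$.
$- \frac{250}{729}$

Start from the elementary integral
$$J(a) = \int_{0}^{1} - u^{a} \, du = - \frac{1}{a + 1}.$$

Differentiating under the integral sign brings down a factor of $\ln u$:
$$\frac{dJ}{da} = \int_{0}^{1} - u^{a} \log{\left(u \right)} \, du = \frac{1}{\left(a + 1\right)^{2}}.$$

Repeating twice in total — each differentiation brings down another $\ln u$ — gives
$$\frac{d^{2}J}{da^{2}} = \int_{0}^{1} - u^{a} \log{\left(u \right)}^{2} \, du = - \frac{2}{\left(a + 1\right)^{3}},$$
and the integrand here is exactly the target integrand, so $I = - \frac{2}{\left(a + 1\right)^{3}}$.

Setting $a = \frac{4}{5}$:
$$I = - \frac{250}{729}.$$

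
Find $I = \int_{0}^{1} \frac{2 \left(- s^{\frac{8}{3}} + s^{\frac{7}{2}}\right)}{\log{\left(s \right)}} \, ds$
$\log{\left(\frac{729}{484} \right)}$

Replace the exponent $\frac{7}{2}$ by a parameter $a$: let $I(a) = \int_{0}^{1} \frac{2 \left(- s^{\frac{8}{3}} + s^{a}\right)}{\log{\left(s \right)}} \, ds$.

Since $\dfrac{\partial}{\partial a}\,s^{a} = s^{a} \ln s$, the $\ln s$ in the denominator cancels and
$$\frac{dI}{da} = \int_{0}^{1} 2 s^{a} \, ds = 2 \left[\frac{s^{a+1}}{a+1}\right]_0^1 = \frac{2}{a + 1}.$$

Integrating with respect to $a$ gives $I(a) = \log{\left(\frac{9 \left(a + 1\right)^{2}}{121} \right)} + C$.

At $a = \frac{8}{3}$ the integrand is identically $0$, so $I(\frac{8}{3}) = 0$. The closed form gives $0$, hence $C = 0$.

Setting $a = \frac{7}{2}$:
$$I = \log{\left(\frac{729}{484} \right)}.$$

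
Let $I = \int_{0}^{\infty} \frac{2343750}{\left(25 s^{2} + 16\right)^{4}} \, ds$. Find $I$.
$\frac{1171875 \pi}{262144}$

Begin with the known result
$$J(a) = \int_{0}^{\infty} \frac{6}{a^{2} + s^{2}} \, ds = \frac{3 \pi}{a}.$$

Differentiating under the integral sign with respect to $a$,
$$\frac{dJ}{da} = \int_{0}^{\infty} - \frac{12 a}{\left(a^{2} + s^{2}\right)^{2}} \, ds = - \frac{3 \pi}{a^{2}},$$
so $\int_{0}^{\infty} \frac{6}{\left(a^{2} + s^{2}\right)^{2}} \, ds = \frac{3 \pi}{2 a^{3}}$.

Repeating — each differentiation of $1/(s^2+a^2)^j$ produces $-2ja/(s^2+a^2)^{j+1}$ — and dividing through by $-2ja$ at each step yields, after $3$ differentiations in total,
$$\int_{0}^{\infty} \frac{6}{\left(a^{2} + s^{2}\right)^{4}} \, ds = \frac{15 \pi}{16 a^{7}}.$$

Setting $a = \frac{4}{5}$:
$$I = \frac{1171875 \pi}{262144}.$$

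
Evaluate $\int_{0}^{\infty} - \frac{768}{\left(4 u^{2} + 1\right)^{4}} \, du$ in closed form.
$- 60 \pi$

Recall the elementary integral
$$J(a) = \int_{0}^{\infty} - \frac{3}{a^{2} + u^{2}} \, du = - \frac{3 \pi}{2 a}.$$

Differentiating under the integral sign with respect to $a$,
$$\frac{dJ}{da} = \int_{0}^{\infty} \frac{6 a}{\left(a^{2} + u^{2}\right)^{2}} \, du = \frac{3 \pi}{2 a^{2}},$$
so $\int_{0}^{\infty} - \frac{3}{\left(a^{2} + u^{2}\right)^{2}} \, du = - \frac{3 \pi}{4 a^{3}}$.

Repeating — each differentiation of $1/(u^2+a^2)^j$ produces $-2ja/(u^2+a^2)^{j+1}$ — and dividing through by $-2ja$ at each step yields, after $3$ differentiations in total,
$$\int_{0}^{\infty} - \frac{3}{\left(a^{2} + u^{2}\right)^{4}} \, du = - \frac{15 \pi}{32 a^{7}}.$$

Setting $a = \frac{1}{2}$:
$$I = - 60 \pi.$$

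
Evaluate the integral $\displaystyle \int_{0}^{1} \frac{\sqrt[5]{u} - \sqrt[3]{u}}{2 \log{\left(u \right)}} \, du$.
$- \frac{\log{\left(10 \right)}}{2} + \log{\left(3 \right)}$

Introduce a parameter $a$ in the exponent: let $I(a) = \int_{0}^{1} \frac{- \sqrt[3]{u} + u^{a}}{2 \log{\left(u \right)}} \, du$.

Since $\dfrac{\partial}{\partial a}\,u^{a} = u^{a} \ln u$, the $\ln u$ in the denominator cancels and
$$\frac{dI}{da} = \int_{0}^{1} \frac{1}{2} u^{a} \, du = \frac{1}{2} \left[\frac{u^{a+1}}{a+1}\right]_0^1 = \frac{1}{2 \left(a + 1\right)}.$$

Integrating with respect to $a$ gives $I(a) = \frac{\log{\left(a + 1 \right)}}{2} - \log{\left(2 \right)} + \frac{\log{\left(3 \right)}}{2} + C$.

At $a = \frac{1}{3}$ the integrand is identically $0$, so $I(\frac{1}{3}) = 0$. The closed form gives $0$, hence $C = 0$.

Setting $a = \frac{1}{5}$:
$$I = - \frac{\log{\left(10 \right)}}{2} + \log{\left(3 \right)}.$$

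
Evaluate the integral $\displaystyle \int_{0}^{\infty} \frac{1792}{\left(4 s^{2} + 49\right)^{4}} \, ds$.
$\frac{20 \pi}{117649}$

Start from the standard arctangent integral
$$J(a) = \int_{0}^{\infty} \frac{7}{a^{2} + s^{2}} \, ds = \frac{7 \pi}{2 a}.$$

Differentiating under the integral sign with respect to $a$,
$$\frac{dJ}{da} = \int_{0}^{\infty} - \frac{14 a}{\left(a^{2} + s^{2}\right)^{2}} \, ds = - \frac{7 \pi}{2 a^{2}},$$
so $\int_{0}^{\infty} \frac{7}{\left(a^{2} + s^{2}\right)^{2}} \, ds = \frac{7 \pi}{4 a^{3}}$.

Repeating — each differentiation of $1/(s^2+a^2)^j$ produces $-2ja/(s^2+a^2)^{j+1}$ — and dividing through by $-2ja$ at each step yields, after $3$ differentiations in total,
$$\int_{0}^{\infty} \frac{7}{\left(a^{2} + s^{2}\right)^{4}} \, ds = \frac{35 \pi}{32 a^{7}}.$$

Setting $a = \frac{7}{2}$:
$$I = \frac{20 \pi}{117649}.$$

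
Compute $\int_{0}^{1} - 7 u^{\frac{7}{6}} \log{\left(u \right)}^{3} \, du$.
$\frac{54432}{28561}$

Consider the simpler parametrised integral
$$J(a) = \int_{0}^{1} - 7 u^{a} \, du = - \frac{7}{a + 1}.$$

Differentiating under the integral sign brings down a factor of $\ln u$:
$$\frac{dJ}{da} = \int_{0}^{1} - 7 u^{a} \log{\left(u \right)} \, du = \frac{7}{\left(a + 1\right)^{2}}.$$

Repeating $3$ times in total — each differentiation brings down another $\ln u$ — gives
$$\frac{d^{3}J}{da^{3}} = \int_{0}^{1} - 7 u^{a} \log{\left(u \right)}^{3} \, du = \frac{42}{\left(a + 1\right)^{4}},$$
and the integrand here is exactly the target integrand, so $I = \frac{42}{\left(a + 1\right)^{4}}$.

Setting $a = \frac{7}{6}$:
$$I = \frac{54432}{28561}.$$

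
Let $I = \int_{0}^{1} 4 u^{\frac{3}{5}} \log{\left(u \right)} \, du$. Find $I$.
$- \frac{25}{16}$

Begin with the known integral
$$J(a) = \int_{0}^{1} 4 u^{a} \, du = \frac{4}{a + 1}.$$

Differentiating under the integral sign brings down a factor of $\ln u$:
$$\frac{dJ}{da} = \int_{0}^{1} 4 u^{a} \log{\left(u \right)} \, du = - \frac{4}{\left(a + 1\right)^{2}}.$$

The integral on the left is $I$, so $I = - \frac{4}{\left(a + 1\right)^{2}}$.

Setting $a = \frac{3}{5}$:
$$I = - \frac{25}{16}.$$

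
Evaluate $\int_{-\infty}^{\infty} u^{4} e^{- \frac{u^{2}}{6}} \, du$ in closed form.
$27 \sqrt{6} \sqrt{\pi}$

Consider the simpler parametrised integral
$$J(a) = \int_{-\infty}^{\infty} e^{- a u^{2}} \, du = \frac{\sqrt{\pi}}{\sqrt{a}}.$$

Differentiating under the integral sign brings down a factor of $(-u^2)$:
$$\frac{dJ}{da} = \int_{-\infty}^{\infty} - u^{2} e^{- a u^{2}} \, du = - \frac{\sqrt{\pi}}{2 a^{\frac{3}{2}}}.$$

Repeating twice in total — each differentiation brings down another $(-u^2)$ — gives
$$\frac{d^{2}J}{da^{2}} = \int_{-\infty}^{\infty} u^{4} e^{- a u^{2}} \, du = \frac{3 \sqrt{\pi}}{4 a^{\frac{5}{2}}},$$
and the integrand here is exactly the target integrand, so $I = \frac{3 \sqrt{\pi}}{4 a^{\frac{5}{2}}}$.

Setting $a = \frac{1}{6}$:
$$I = 27 \sqrt{6} \sqrt{\pi}.$$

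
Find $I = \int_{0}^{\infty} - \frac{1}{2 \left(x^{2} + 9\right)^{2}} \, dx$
$- \frac{\pi}{216}$

Recall the elementary integral
$$J(a) = \int_{0}^{\infty} - \frac{1}{2 \left(a^{2} + x^{2}\right)} \, dx = - \frac{\pi}{4 a}.$$

Differentiating under the integral sign with respect to $a$,
$$\frac{dJ}{da} = \int_{0}^{\infty} \frac{a}{\left(a^{2} + x^{2}\right)^{2}} \, dx = \frac{\pi}{4 a^{2}},$$
so $\int_{0}^{\infty} - \frac{1}{2 \left(a^{2} + x^{2}\right)^{2}} \, dx = - \frac{\pi}{8 a^{3}}$.

Setting $a = 3$:
$$I = - \frac{\pi}{216}.$$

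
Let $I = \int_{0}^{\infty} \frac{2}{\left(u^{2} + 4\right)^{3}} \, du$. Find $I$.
$\frac{3 \pi}{256}$

Start from the standard arctangent integral
$$J(a) = \int_{0}^{\infty} \frac{2}{a^{2} + u^{2}} \, du = \frac{\pi}{a}.$$

Differentiating under the integral sign with respect to $a$,
$$\frac{dJ}{da} = \int_{0}^{\infty} - \frac{4 a}{\left(a^{2} + u^{2}\right)^{2}} \, du = - \frac{\pi}{a^{2}},$$
so $\int_{0}^{\infty} \frac{2}{\left(a^{2} + u^{2}\right)^{2}} \, du = \frac{\pi}{2 a^{3}}$.

Repeating — each differentiation of $1/(u^2+a^2)^j$ produces $-2ja/(u^2+a^2)^{j+1}$ — and dividing through by $-2ja$ at each step yields, after $2$ differentiations in total,
$$\int_{0}^{\infty} \frac{2}{\left(a^{2} + u^{2}\right)^{3}} \, du = \frac{3 \pi}{8 a^{5}}.$$

Setting $a = 2$:
$$I = \frac{3 \pi}{256}.$$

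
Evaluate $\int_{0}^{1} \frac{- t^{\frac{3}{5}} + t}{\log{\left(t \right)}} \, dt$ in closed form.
$\log{\left(\frac{5}{4} \right)}$

Replace the exponent $\frac{3}{5}$ by a parameter $a$: let $I(a) = \int_{0}^{1} \frac{t - t^{a}}{\log{\left(t \right)}} \, dt$.

Since $\dfrac{\partial}{\partial a}\,t^{a} = t^{a} \ln t$, the $\ln t$ in the denominator cancels and
$$\frac{dI}{da} = \int_{0}^{1} -1 t^{a} \, dt = -1 \left[\frac{t^{a+1}}{a+1}\right]_0^1 = - \frac{1}{a + 1}.$$

Integrating with respect to $a$ gives $I(a) = \log{\left(\frac{2}{a + 1} \right)} + C$.

At $a = 1$ the integrand is identically $0$, so $I(1) = 0$. The closed form gives $0$, hence $C = 0$.

Setting $a = \frac{3}{5}$:
$$I = \log{\left(\frac{5}{4} \right)}.$$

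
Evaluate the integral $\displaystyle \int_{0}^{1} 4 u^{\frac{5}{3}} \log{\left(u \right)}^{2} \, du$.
$\frac{27}{64}$

Consider the simpler parametrised integral
$$J(a) = \int_{0}^{1} 4 u^{a} \, du = \frac{4}{a + 1}.$$

Differentiating under the integral sign brings down a factor of $\ln u$:
$$\frac{dJ}{da} = \int_{0}^{1} 4 u^{a} \log{\left(u \right)} \, du = - \frac{4}{\left(a + 1\right)^{2}}.$$

Repeating twice in total — each differentiation brings down another $\ln u$ — gives
$$\frac{d^{2}J}{da^{2}} = \int_{0}^{1} 4 u^{a} \log{\left(u \right)}^{2} \, du = \frac{8}{\left(a + 1\right)^{3}},$$
and the integrand here is exactly the target integrand, so $I = \frac{8}{\left(a + 1\right)^{3}}$.

Setting $a = \frac{5}{3}$:
$$I = \frac{27}{64}.$$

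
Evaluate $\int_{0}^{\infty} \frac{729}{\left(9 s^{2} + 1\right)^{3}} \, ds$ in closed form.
$\frac{729 \pi}{16}$

Start from the standard arctangent integral
$$J(a) = \int_{0}^{\infty} \frac{1}{a^{2} + s^{2}} \, ds = \frac{\pi}{2 a}.$$

Differentiating under the integral sign with respect to $a$,
$$\frac{dJ}{da} = \int_{0}^{\infty} - \frac{2 a}{\left(a^{2} + s^{2}\right)^{2}} \, ds = - \frac{\pi}{2 a^{2}},$$
so $\int_{0}^{\infty} \frac{1}{\left(a^{2} + s^{2}\right)^{2}} \, ds = \frac{\pi}{4 a^{3}}$.

Repeating — each differentiation of $1/(s^2+a^2)^j$ produces $-2ja/(s^2+a^2)^{j+1}$ — and dividing through by $-2ja$ at each step yields, after $2$ differentiations in total,
$$\int_{0}^{\infty} \frac{1}{\left(a^{2} + s^{2}\right)^{3}} \, ds = \frac{3 \pi}{16 a^{5}}.$$

Setting $a = \frac{1}{3}$:
$$I = \frac{729 \pi}{16}.$$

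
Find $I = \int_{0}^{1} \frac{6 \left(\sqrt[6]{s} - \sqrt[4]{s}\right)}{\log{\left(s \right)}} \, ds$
$- \log{\left(\frac{11390625}{7529536} \right)}$

Replace the exponent $\frac{1}{4}$ by a parameter $a$: let $I(a) = \int_{0}^{1} \frac{6 \left(\sqrt[6]{s} - s^{a}\right)}{\log{\left(s \right)}} \, ds$.

Since $\dfrac{\partial}{\partial a}\,s^{a} = s^{a} \ln s$, the $\ln s$ in the denominator cancels and
$$\frac{dI}{da} = \int_{0}^{1} -6 s^{a} \, ds = -6 \left[\frac{s^{a+1}}{a+1}\right]_0^1 = - \frac{6}{a + 1}.$$

Integrating with respect to $a$ gives $I(a) = - \log{\left(\frac{46656 \left(a + 1\right)^{6}}{117649} \right)} + C$.

At $a = \frac{1}{6}$ the integrand is identically $0$, so $I(\frac{1}{6}) = 0$. The closed form gives $0$, hence $C = 0$.

Setting $a = \frac{1}{4}$:
$$I = - \log{\left(\frac{11390625}{7529536} \right)}.$$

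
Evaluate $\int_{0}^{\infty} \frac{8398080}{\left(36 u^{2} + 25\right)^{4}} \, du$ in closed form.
$\frac{8748 \pi}{3125}$

Recall the elementary integral
$$J(a) = \int_{0}^{\infty} \frac{5}{a^{2} + u^{2}} \, du = \frac{5 \pi}{2 a}.$$

Differentiating under the integral sign with respect to $a$,
$$\frac{dJ}{da} = \int_{0}^{\infty} - \frac{10 a}{\left(a^{2} + u^{2}\right)^{2}} \, du = - \frac{5 \pi}{2 a^{2}},$$
so $\int_{0}^{\infty} \frac{5}{\left(a^{2} + u^{2}\right)^{2}} \, du = \frac{5 \pi}{4 a^{3}}$.

Repeating — each differentiation of $1/(u^2+a^2)^j$ produces $-2ja/(u^2+a^2)^{j+1}$ — and dividing through by $-2ja$ at each step yields, after $3$ differentiations in total,
$$\int_{0}^{\infty} \frac{5}{\left(a^{2} + u^{2}\right)^{4}} \, du = \frac{25 \pi}{32 a^{7}}.$$

Setting $a = \frac{5}{6}$:
$$I = \frac{8748 \pi}{3125}.$$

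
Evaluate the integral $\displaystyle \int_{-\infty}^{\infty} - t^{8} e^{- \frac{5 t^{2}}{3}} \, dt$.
$- \frac{1701 \sqrt{15} \sqrt{\pi}}{10000}$

Start from the elementary integral
$$J(a) = \int_{-\infty}^{\infty} - e^{- a t^{2}} \, dt = - \frac{\sqrt{\pi}}{\sqrt{a}}.$$

Differentiating under the integral sign brings down a factor of $(-t^2)$:
$$\frac{dJ}{da} = \int_{-\infty}^{\infty} t^{2} e^{- a t^{2}} \, dt = \frac{\sqrt{\pi}}{2 a^{\frac{3}{2}}}.$$

Repeating $4$ times in total — each differentiation brings down another $(-t^2)$ — gives
$$\frac{d^{4}J}{da^{4}} = \int_{-\infty}^{\infty} - t^{8} e^{- a t^{2}} \, dt = - \frac{105 \sqrt{\pi}}{16 a^{\frac{9}{2}}},$$
and the integrand here is exactly the target integrand, so $I = - \frac{105 \sqrt{\pi}}{16 a^{\frac{9}{2}}}$.

Setting $a = \frac{5}{3}$:
$$I = - \frac{1701 \sqrt{15} \sqrt{\pi}}{10000}.$$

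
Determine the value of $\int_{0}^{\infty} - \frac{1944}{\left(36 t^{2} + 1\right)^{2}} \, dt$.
$- 81 \pi$

Begin with the known result
$$J(a) = \int_{0}^{\infty} - \frac{3}{2 \left(a^{2} + t^{2}\right)} \, dt = - \frac{3 \pi}{4 a}.$$

Differentiating under the integral sign with respect to $a$,
$$\frac{dJ}{da} = \int_{0}^{\infty} \frac{3 a}{\left(a^{2} + t^{2}\right)^{2}} \, dt = \frac{3 \pi}{4 a^{2}},$$
so $\int_{0}^{\infty} - \frac{3}{2 \left(a^{2} + t^{2}\right)^{2}} \, dt = - \frac{3 \pi}{8 a^{3}}$.

Setting $a = \frac{1}{6}$:
$$I = - 81 \pi.$$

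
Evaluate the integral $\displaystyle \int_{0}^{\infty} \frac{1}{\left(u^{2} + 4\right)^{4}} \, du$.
$\frac{5 \pi}{4096}$

Start from the standard arctangent integral
$$J(a) = \int_{0}^{\infty} \frac{1}{a^{2} + u^{2}} \, du = \frac{\pi}{2 a}.$$

Differentiating under the integral sign with respect to $a$,
$$\frac{dJ}{da} = \int_{0}^{\infty} - \frac{2 a}{\left(a^{2} + u^{2}\right)^{2}} \, du = - \frac{\pi}{2 a^{2}},$$
so $\int_{0}^{\infty} \frac{1}{\left(a^{2} + u^{2}\right)^{2}} \, du = \frac{\pi}{4 a^{3}}$.

Repeating — each differentiation of $1/(u^2+a^2)^j$ produces $-2ja/(u^2+a^2)^{j+1}$ — and dividing through by $-2ja$ at each step yields, after $3$ differentiations in total,
$$\int_{0}^{\infty} \frac{1}{\left(a^{2} + u^{2}\right)^{4}} \, du = \frac{5 \pi}{32 a^{7}}.$$

Setting $a = 2$:
$$I = \frac{5 \pi}{4096}.$$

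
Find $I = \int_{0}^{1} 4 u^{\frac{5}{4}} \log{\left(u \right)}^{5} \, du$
$- \frac{655360}{177147}$

Consider the simpler parametrised integral
$$J(a) = \int_{0}^{1} 4 u^{a} \, du = \frac{4}{a + 1}.$$

Differentiating under the integral sign brings down a factor of $\ln u$:
$$\frac{dJ}{da} = \int_{0}^{1} 4 u^{a} \log{\left(u \right)} \, du = - \frac{4}{\left(a + 1\right)^{2}}.$$

Repeating $5$ times in total — each differentiation brings down another $\ln u$ — gives
$$\frac{d^{5}J}{da^{5}} = \int_{0}^{1} 4 u^{a} \log{\left(u \right)}^{5} \, du = - \frac{480}{\left(a + 1\right)^{6}},$$
and the integrand here is exactly the target integrand, so $I = - \frac{480}{\left(a + 1\right)^{6}}$.

Setting $a = \frac{5}{4}$:
$$I = - \frac{655360}{177147}.$$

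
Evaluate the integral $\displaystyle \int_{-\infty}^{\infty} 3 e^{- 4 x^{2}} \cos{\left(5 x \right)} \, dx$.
$\frac{3 \sqrt{\pi}}{2 e^{\frac{25}{16}}}$

Let $b$ denote the cosine frequency and define $I(b) = \int_{-\infty}^{\infty} 3 e^{- 4 x^{2}} \cos{\left(b x \right)} \, dx$.

Differentiating under the integral sign,
$$I'(b) = \int_{-\infty}^{\infty} - 3 x e^{- 4 x^{2}} \sin{\left(b x \right)} \, dx.$$

Integrate $\int_{-\infty}^{\infty} x \sin(b x)\, e^{- 4 x^{2}}\, dx$ by parts with $u = \sin(b x)$ and $dv = x\, e^{- 4 x^{2}}\, dx$, giving $v = - \frac{e^{- 4 x^{2}}}{8}$. The boundary term vanishes and
$$\int_{-\infty}^{\infty} x \sin(b x)\, e^{- 4 x^{2}}\, dx = \frac{b}{8} \int_{-\infty}^{\infty} \cos(b x)\, e^{- 4 x^{2}}\, dx,$$
so $I'(b) = - \frac{b}{8}\, I(b)$.

This is a separable first-order ODE; solving with the initial condition $I(0) = \int_{-\infty}^{\infty} 3 e^{- 4 x^{2}}\,dx = \frac{3 \sqrt{\pi}}{2}$ gives
$$I(b) = \frac{3 \sqrt{\pi} e^{- \frac{b^{2}}{16}}}{2}.$$

Setting $b = 5$:
$$I = \frac{3 \sqrt{\pi}}{2 e^{\frac{25}{16}}}.$$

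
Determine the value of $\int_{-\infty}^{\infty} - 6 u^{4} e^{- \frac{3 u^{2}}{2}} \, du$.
$- \frac{2 \sqrt{6} \sqrt{\pi}}{3}$

Begin with the known integral
$$J(a) = \int_{-\infty}^{\infty} - 6 e^{- a u^{2}} \, du = - \frac{6 \sqrt{\pi}}{\sqrt{a}}.$$

Differentiating under the integral sign brings down a factor of $(-u^2)$:
$$\frac{dJ}{da} = \int_{-\infty}^{\infty} 6 u^{2} e^{- a u^{2}} \, du = \frac{3 \sqrt{\pi}}{a^{\frac{3}{2}}}.$$

Repeating twice in total — each differentiation brings down another $(-u^2)$ — gives
$$\frac{d^{2}J}{da^{2}} = \int_{-\infty}^{\infty} - 6 u^{4} e^{- a u^{2}} \, du = - \frac{9 \sqrt{\pi}}{2 a^{\frac{5}{2}}},$$
and the integrand here is exactly the target integrand, so $I = - \frac{9 \sqrt{\pi}}{2 a^{\frac{5}{2}}}$.

Setting $a = \frac{3}{2}$:
$$I = - \frac{2 \sqrt{6} \sqrt{\pi}}{3}.$$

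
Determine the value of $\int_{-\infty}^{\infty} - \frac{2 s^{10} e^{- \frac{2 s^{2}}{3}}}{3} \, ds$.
$- \frac{76545 \sqrt{6} \sqrt{\pi}}{1024}$

Begin with the known integral
$$J(a) = \int_{-\infty}^{\infty} - \frac{2 e^{- a s^{2}}}{3} \, ds = - \frac{2 \sqrt{\pi}}{3 \sqrt{a}}.$$

Differentiating under the integral sign brings down a factor of $(-s^2)$:
$$\frac{dJ}{da} = \int_{-\infty}^{\infty} \frac{2 s^{2} e^{- a s^{2}}}{3} \, ds = \frac{\sqrt{\pi}}{3 a^{\frac{3}{2}}}.$$

Repeating $5$ times in total — each differentiation brings down another $(-s^2)$ — gives
$$\frac{d^{5}J}{da^{5}} = \int_{-\infty}^{\infty} \frac{2 s^{10} e^{- a s^{2}}}{3} \, ds = \frac{315 \sqrt{\pi}}{16 a^{\frac{11}{2}}},$$
and the integrand here is $(-1)^{5}$ times the target integrand, so $I = (-1)^{5}\,\frac{d^{5}J}{da^{5}} = - \frac{315 \sqrt{\pi}}{16 a^{\frac{11}{2}}}$.

Setting $a = \frac{2}{3}$:
$$I = - \frac{76545 \sqrt{6} \sqrt{\pi}}{1024}.$$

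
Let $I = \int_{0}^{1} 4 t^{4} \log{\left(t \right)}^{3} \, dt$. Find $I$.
$- \frac{24}{625}$

Begin with the known integral
$$J(a) = \int_{0}^{1} 4 t^{a} \, dt = \frac{4}{a + 1}.$$

Differentiating under the integral sign brings down a factor of $\ln t$:
$$\frac{dJ}{da} = \int_{0}^{1} 4 t^{a} \log{\left(t \right)} \, dt = - \frac{4}{\left(a + 1\right)^{2}}.$$

Repeating $3$ times in total — each differentiation brings down another $\ln t$ — gives
$$\frac{d^{3}J}{da^{3}} = \int_{0}^{1} 4 t^{a} \log{\left(t \right)}^{3} \, dt = - \frac{24}{\left(a + 1\right)^{4}},$$
and the integrand here is exactly the target integrand, so $I = - \frac{24}{\left(a + 1\right)^{4}}$.

Setting $a = 4$:
$$I = - \frac{24}{625}.$$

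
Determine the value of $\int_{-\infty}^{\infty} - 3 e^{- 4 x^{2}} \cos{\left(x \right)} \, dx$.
$- \frac{3 \sqrt{\pi}}{2 e^{\frac{1}{16}}}$

Treat the cosine frequency as a parameter and define $I(b) = \int_{-\infty}^{\infty} - 3 e^{- 4 x^{2}} \cos{\left(b x \right)} \, dx$.

Differentiating under the integral sign,
$$I'(b) = \int_{-\infty}^{\infty} 3 x e^{- 4 x^{2}} \sin{\left(b x \right)} \, dx.$$

Integrate $\int_{-\infty}^{\infty} x \sin(b x)\, e^{- 4 x^{2}}\, dx$ by parts with $u = \sin(b x)$ and $dv = x\, e^{- 4 x^{2}}\, dx$, giving $v = - \frac{e^{- 4 x^{2}}}{8}$. The boundary term vanishes and
$$\int_{-\infty}^{\infty} x \sin(b x)\, e^{- 4 x^{2}}\, dx = \frac{b}{8} \int_{-\infty}^{\infty} \cos(b x)\, e^{- 4 x^{2}}\, dx,$$
so $I'(b) = - \frac{b}{8}\, I(b)$.

This is a separable first-order ODE; solving with the initial condition $I(0) = \int_{-\infty}^{\infty} - 3 e^{- 4 x^{2}}\,dx = - \frac{3 \sqrt{\pi}}{2}$ gives
$$I(b) = - \frac{3 \sqrt{\pi} e^{- \frac{b^{2}}{16}}}{2}.$$

Setting $b = 1$:
$$I = - \frac{3 \sqrt{\pi}}{2 e^{\frac{1}{16}}}.$$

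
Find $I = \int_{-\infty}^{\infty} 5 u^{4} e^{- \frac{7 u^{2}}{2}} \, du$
$\frac{15 \sqrt{14} \sqrt{\pi}}{343}$

Start from the elementary integral
$$J(a) = \int_{-\infty}^{\infty} 5 e^{- a u^{2}} \, du = \frac{5 \sqrt{\pi}}{\sqrt{a}}.$$

Differentiating under the integral sign brings down a factor of $(-u^2)$:
$$\frac{dJ}{da} = \int_{-\infty}^{\infty} - 5 u^{2} e^{- a u^{2}} \, du = - \frac{5 \sqrt{\pi}}{2 a^{\frac{3}{2}}}.$$

Repeating twice in total — each differentiation brings down another $(-u^2)$ — gives
$$\frac{d^{2}J}{da^{2}} = \int_{-\infty}^{\infty} 5 u^{4} e^{- a u^{2}} \, du = \frac{15 \sqrt{\pi}}{4 a^{\frac{5}{2}}},$$
and the integrand here is exactly the target integrand, so $I = \frac{15 \sqrt{\pi}}{4 a^{\frac{5}{2}}}$.

Setting $a = \frac{7}{2}$:
$$I = \frac{15 \sqrt{14} \sqrt{\pi}}{343}.$$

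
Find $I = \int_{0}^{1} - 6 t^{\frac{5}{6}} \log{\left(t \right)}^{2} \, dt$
$- \frac{2592}{1331}$

Start from the elementary integral
$$J(a) = \int_{0}^{1} - 6 t^{a} \, dt = - \frac{6}{a + 1}.$$

Differentiating under the integral sign brings down a factor of $\ln t$:
$$\frac{dJ}{da} = \int_{0}^{1} - 6 t^{a} \log{\left(t \right)} \, dt = \frac{6}{\left(a + 1\right)^{2}}.$$

Repeating twice in total — each differentiation brings down another $\ln t$ — gives
$$\frac{d^{2}J}{da^{2}} = \int_{0}^{1} - 6 t^{a} \log{\left(t \right)}^{2} \, dt = - \frac{12}{\left(a + 1\right)^{3}},$$
and the integrand here is exactly the target integrand, so $I = - \frac{12}{\left(a + 1\right)^{3}}$.

Setting $a = \frac{5}{6}$:
$$I = - \frac{2592}{1331}.$$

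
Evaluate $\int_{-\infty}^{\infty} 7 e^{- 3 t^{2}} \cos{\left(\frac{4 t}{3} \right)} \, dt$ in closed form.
$\frac{7 \sqrt{3} \sqrt{\pi}}{3 e^{\frac{4}{27}}}$

Define $I(b) = \int_{-\infty}^{\infty} 7 e^{- 3 t^{2}} \cos{\left(b t \right)} \, dt$.

Differentiating under the integral sign,
$$I'(b) = \int_{-\infty}^{\infty} - 7 t e^{- 3 t^{2}} \sin{\left(b t \right)} \, dt.$$

Integrate $\int_{-\infty}^{\infty} t \sin(b t)\, e^{- 3 t^{2}}\, dt$ by parts with $u = \sin(b t)$ and $dv = t\, e^{- 3 t^{2}}\, dt$, giving $v = - \frac{e^{- 3 t^{2}}}{6}$. The boundary term vanishes and
$$\int_{-\infty}^{\infty} t \sin(b t)\, e^{- 3 t^{2}}\, dt = \frac{b}{6} \int_{-\infty}^{\infty} \cos(b t)\, e^{- 3 t^{2}}\, dt,$$
so $I'(b) = - \frac{b}{6}\, I(b)$.

This is a separable first-order ODE; solving with the initial condition $I(0) = \int_{-\infty}^{\infty} 7 e^{- 3 t^{2}}\,dt = \frac{7 \sqrt{3} \sqrt{\pi}}{3}$ gives
$$I(b) = \frac{7 \sqrt{3} \sqrt{\pi} e^{- \frac{b^{2}}{12}}}{3}.$$

Setting $b = \frac{4}{3}$:
$$I = \frac{7 \sqrt{3} \sqrt{\pi}}{3 e^{\frac{4}{27}}}.$$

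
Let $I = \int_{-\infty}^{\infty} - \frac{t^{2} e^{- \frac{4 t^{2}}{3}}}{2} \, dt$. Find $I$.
$- \frac{3 \sqrt{3} \sqrt{\pi}}{32}$

Begin with the known integral
$$J(a) = \int_{-\infty}^{\infty} - \frac{e^{- a t^{2}}}{2} \, dt = - \frac{\sqrt{\pi}}{2 \sqrt{a}}.$$

Differentiating under the integral sign brings down a factor of $(-t^2)$:
$$\frac{dJ}{da} = \int_{-\infty}^{\infty} \frac{t^{2} e^{- a t^{2}}}{2} \, dt = \frac{\sqrt{\pi}}{4 a^{\frac{3}{2}}}.$$

The integral on the left is $-I$, so $I = - \frac{\sqrt{\pi}}{4 a^{\frac{3}{2}}}$.

Setting $a = \frac{4}{3}$:
$$I = - \frac{3 \sqrt{3} \sqrt{\pi}}{32}.$$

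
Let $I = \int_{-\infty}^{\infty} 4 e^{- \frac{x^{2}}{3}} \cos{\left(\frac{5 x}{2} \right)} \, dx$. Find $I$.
$\frac{4 \sqrt{3} \sqrt{\pi}}{e^{\frac{75}{16}}}$

Treat the cosine frequency as a parameter and define $I(b) = \int_{-\infty}^{\infty} 4 e^{- \frac{x^{2}}{3}} \cos{\left(b x \right)} \, dx$.

Differentiating under the integral sign,
$$I'(b) = \int_{-\infty}^{\infty} - 4 x e^{- \frac{x^{2}}{3}} \sin{\left(b x \right)} \, dx.$$

Integrate $\int_{-\infty}^{\infty} x \sin(b x)\, e^{- \frac{x^{2}}{3}}\, dx$ by parts with $u = \sin(b x)$ and $dv = x\, e^{- \frac{x^{2}}{3}}\, dx$, giving $v = - \frac{3 e^{- \frac{x^{2}}{3}}}{2}$. The boundary term vanishes and
$$\int_{-\infty}^{\infty} x \sin(b x)\, e^{- \frac{x^{2}}{3}}\, dx = \frac{3 b}{2} \int_{-\infty}^{\infty} \cos(b x)\, e^{- \frac{x^{2}}{3}}\, dx,$$
so $I'(b) = - \frac{3 b}{2}\, I(b)$.

This is a separable first-order ODE; solving with the initial condition $I(0) = \int_{-\infty}^{\infty} 4 e^{- \frac{x^{2}}{3}}\,dx = 4 \sqrt{3} \sqrt{\pi}$ gives
$$I(b) = 4 \sqrt{3} \sqrt{\pi} e^{- \frac{3 b^{2}}{4}}.$$

Setting $b = \frac{5}{2}$:
$$I = \frac{4 \sqrt{3} \sqrt{\pi}}{e^{\frac{75}{16}}}.$$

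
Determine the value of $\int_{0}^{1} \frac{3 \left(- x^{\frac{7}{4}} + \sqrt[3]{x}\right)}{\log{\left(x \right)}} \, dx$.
$\log{\left(\frac{4096}{35937} \right)}$

Replace the exponent $\frac{1}{3}$ by a parameter $a$: let $I(a) = \int_{0}^{1} \frac{3 \left(- x^{\frac{7}{4}} + x^{a}\right)}{\log{\left(x \right)}} \, dx$.

Since $\dfrac{\partial}{\partial a}\,x^{a} = x^{a} \ln x$, the $\ln x$ in the denominator cancels and
$$\frac{dI}{da} = \int_{0}^{1} 3 x^{a} \, dx = 3 \left[\frac{x^{a+1}}{a+1}\right]_0^1 = \frac{3}{a + 1}.$$

Integrating with respect to $a$ gives $I(a) = \log{\left(\frac{64 \left(a + 1\right)^{3}}{1331} \right)} + C$.

At $a = \frac{7}{4}$ the integrand is identically $0$, so $I(\frac{7}{4}) = 0$. The closed form gives $0$, hence $C = 0$.

Setting $a = \frac{1}{3}$:
$$I = \log{\left(\frac{4096}{35937} \right)}.$$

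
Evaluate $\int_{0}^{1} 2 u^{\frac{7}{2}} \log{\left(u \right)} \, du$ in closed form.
$- \frac{8}{81}$

Consider the simpler parametrised integral
$$J(a) = \int_{0}^{1} 2 u^{a} \, du = \frac{2}{a + 1}.$$

Differentiating under the integral sign brings down a factor of $\ln u$:
$$\frac{dJ}{da} = \int_{0}^{1} 2 u^{a} \log{\left(u \right)} \, du = - \frac{2}{\left(a + 1\right)^{2}}.$$

The integral on the left is $I$, so $I = - \frac{2}{\left(a + 1\right)^{2}}$.

Setting $a = \frac{7}{2}$:
$$I = - \frac{8}{81}.$$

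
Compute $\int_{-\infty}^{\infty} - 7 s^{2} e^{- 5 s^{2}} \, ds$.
$- \frac{7 \sqrt{5} \sqrt{\pi}}{50}$

Begin with the known integral
$$J(a) = \int_{-\infty}^{\infty} - 7 e^{- a s^{2}} \, ds = - \frac{7 \sqrt{\pi}}{\sqrt{a}}.$$

Differentiating under the integral sign brings down a factor of $(-s^2)$:
$$\frac{dJ}{da} = \int_{-\infty}^{\infty} 7 s^{2} e^{- a s^{2}} \, ds = \frac{7 \sqrt{\pi}}{2 a^{\frac{3}{2}}}.$$

The integral on the left is $-I$, so $I = - \frac{7 \sqrt{\pi}}{2 a^{\frac{3}{2}}}$.

Setting $a = 5$:
$$I = - \frac{7 \sqrt{5} \sqrt{\pi}}{50}.$$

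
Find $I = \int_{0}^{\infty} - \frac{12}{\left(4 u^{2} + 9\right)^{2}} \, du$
$- \frac{\pi}{18}$

Begin with the known result
$$J(a) = \int_{0}^{\infty} - \frac{3}{4 \left(a^{2} + u^{2}\right)} \, du = - \frac{3 \pi}{8 a}.$$

Differentiating under the integral sign with respect to $a$,
$$\frac{dJ}{da} = \int_{0}^{\infty} \frac{3 a}{2 \left(a^{2} + u^{2}\right)^{2}} \, du = \frac{3 \pi}{8 a^{2}},$$
so $\int_{0}^{\infty} - \frac{3}{4 \left(a^{2} + u^{2}\right)^{2}} \, du = - \frac{3 \pi}{16 a^{3}}$.

Setting $a = \frac{3}{2}$:
$$I = - \frac{\pi}{18}.$$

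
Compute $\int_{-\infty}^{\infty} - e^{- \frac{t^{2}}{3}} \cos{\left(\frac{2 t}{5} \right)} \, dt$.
$- \frac{\sqrt{3} \sqrt{\pi}}{e^{\frac{3}{25}}}$

Treat the cosine frequency as a parameter and define $I(b) = \int_{-\infty}^{\infty} - e^{- \frac{t^{2}}{3}} \cos{\left(b t \right)} \, dt$.

Differentiating under the integral sign,
$$I'(b) = \int_{-\infty}^{\infty} t e^{- \frac{t^{2}}{3}} \sin{\left(b t \right)} \, dt.$$

Integrate $\int_{-\infty}^{\infty} t \sin(b t)\, e^{- \frac{t^{2}}{3}}\, dt$ by parts with $u = \sin(b t)$ and $dv = t\, e^{- \frac{t^{2}}{3}}\, dt$, giving $v = - \frac{3 e^{- \frac{t^{2}}{3}}}{2}$. The boundary term vanishes and
$$\int_{-\infty}^{\infty} t \sin(b t)\, e^{- \frac{t^{2}}{3}}\, dt = \frac{3 b}{2} \int_{-\infty}^{\infty} \cos(b t)\, e^{- \frac{t^{2}}{3}}\, dt,$$
so $I'(b) = - \frac{3 b}{2}\, I(b)$.

This is a separable first-order ODE; solving with the initial condition $I(0) = \int_{-\infty}^{\infty} - e^{- \frac{t^{2}}{3}}\,dt = - \sqrt{3} \sqrt{\pi}$ gives
$$I(b) = - \sqrt{3} \sqrt{\pi} e^{- \frac{3 b^{2}}{4}}.$$

Setting $b = \frac{2}{5}$:
$$I = - \frac{\sqrt{3} \sqrt{\pi}}{e^{\frac{3}{25}}}.$$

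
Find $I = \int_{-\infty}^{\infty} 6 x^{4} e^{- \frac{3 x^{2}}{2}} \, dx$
$\frac{2 \sqrt{6} \sqrt{\pi}}{3}$

Consider the simpler parametrised integral
$$J(a) = \int_{-\infty}^{\infty} 6 e^{- a x^{2}} \, dx = \frac{6 \sqrt{\pi}}{\sqrt{a}}.$$

Differentiating under the integral sign brings down a factor of $(-x^2)$:
$$\frac{dJ}{da} = \int_{-\infty}^{\infty} - 6 x^{2} e^{- a x^{2}} \, dx = - \frac{3 \sqrt{\pi}}{a^{\frac{3}{2}}}.$$

Repeating twice in total — each differentiation brings down another $(-x^2)$ — gives
$$\frac{d^{2}J}{da^{2}} = \int_{-\infty}^{\infty} 6 x^{4} e^{- a x^{2}} \, dx = \frac{9 \sqrt{\pi}}{2 a^{\frac{5}{2}}},$$
and the integrand here is exactly the target integrand, so $I = \frac{9 \sqrt{\pi}}{2 a^{\frac{5}{2}}}$.

Setting $a = \frac{3}{2}$:
$$I = \frac{2 \sqrt{6} \sqrt{\pi}}{3}.$$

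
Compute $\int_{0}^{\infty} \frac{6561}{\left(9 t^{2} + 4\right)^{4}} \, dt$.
$\frac{10935 \pi}{4096}$

Start from the standard arctangent integral
$$J(a) = \int_{0}^{\infty} \frac{1}{a^{2} + t^{2}} \, dt = \frac{\pi}{2 a}.$$

Differentiating under the integral sign with respect to $a$,
$$\frac{dJ}{da} = \int_{0}^{\infty} - \frac{2 a}{\left(a^{2} + t^{2}\right)^{2}} \, dt = - \frac{\pi}{2 a^{2}},$$
so $\int_{0}^{\infty} \frac{1}{\left(a^{2} + t^{2}\right)^{2}} \, dt = \frac{\pi}{4 a^{3}}$.

Repeating — each differentiation of $1/(t^2+a^2)^j$ produces $-2ja/(t^2+a^2)^{j+1}$ — and dividing through by $-2ja$ at each step yields, after $3$ differentiations in total,
$$\int_{0}^{\infty} \frac{1}{\left(a^{2} + t^{2}\right)^{4}} \, dt = \frac{5 \pi}{32 a^{7}}.$$

Setting $a = \frac{2}{3}$:
$$I = \frac{10935 \pi}{4096}.$$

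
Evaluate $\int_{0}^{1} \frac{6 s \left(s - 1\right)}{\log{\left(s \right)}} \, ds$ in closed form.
$\log{\left(\frac{729}{64} \right)}$

Consider the one-parameter family: let $I(a) = \int_{0}^{1} \frac{6 \left(s^{2} - s^{a}\right)}{\log{\left(s \right)}} \, ds$.

Since $\dfrac{\partial}{\partial a}\,s^{a} = s^{a} \ln s$, the $\ln s$ in the denominator cancels and
$$\frac{dI}{da} = \int_{0}^{1} -6 s^{a} \, ds = -6 \left[\frac{s^{a+1}}{a+1}\right]_0^1 = - \frac{6}{a + 1}.$$

Integrating with respect to $a$ gives $I(a) = \log{\left(\frac{729}{\left(a + 1\right)^{6}} \right)} + C$.

At $a = 2$ the integrand is identically $0$, so $I(2) = 0$. The closed form gives $0$, hence $C = 0$.

Setting $a = 1$:
$$I = \log{\left(\frac{729}{64} \right)}.$$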